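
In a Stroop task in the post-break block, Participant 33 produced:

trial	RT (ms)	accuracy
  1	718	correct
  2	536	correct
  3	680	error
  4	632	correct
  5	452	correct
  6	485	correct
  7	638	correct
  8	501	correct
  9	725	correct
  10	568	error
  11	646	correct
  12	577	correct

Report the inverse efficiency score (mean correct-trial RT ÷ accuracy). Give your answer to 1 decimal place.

709.2 ms

Correct trials (n=10): 718, 536, 632, 452, 485, 638, 501, 725, 646, 577
Mean correct RT = 5910/10 = 591.0000 ms
Proportion correct = 10/12
IES = 591.0000 / (10/12) = 709.200 ms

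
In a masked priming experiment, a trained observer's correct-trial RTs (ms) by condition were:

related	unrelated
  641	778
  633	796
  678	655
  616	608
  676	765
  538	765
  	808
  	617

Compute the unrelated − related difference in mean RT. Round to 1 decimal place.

M(related) = 3782/6 = 630.333
M(unrelated) = 5792/8 = 724.000
Difference = 724.000 − 630.333 = 93.667 ms

93.7 ms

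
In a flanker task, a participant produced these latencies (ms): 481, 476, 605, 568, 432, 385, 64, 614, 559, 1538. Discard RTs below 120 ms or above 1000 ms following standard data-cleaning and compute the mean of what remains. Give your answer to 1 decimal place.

515.0 ms

Excluded: 64, 1538
Retained (n=8): Σ = 4120
Mean = 4120/8 = 515.0000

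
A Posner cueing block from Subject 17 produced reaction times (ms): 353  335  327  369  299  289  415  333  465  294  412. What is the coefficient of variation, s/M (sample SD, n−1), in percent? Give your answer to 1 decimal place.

n = 11, Σ = 3891, M = 353.7273
Σ(x−M)² = 32012.182; s = √(32012.182/10) = 56.5793
CV = 56.5793 / 353.7273 = 0.15995 = 15.995%

16.0%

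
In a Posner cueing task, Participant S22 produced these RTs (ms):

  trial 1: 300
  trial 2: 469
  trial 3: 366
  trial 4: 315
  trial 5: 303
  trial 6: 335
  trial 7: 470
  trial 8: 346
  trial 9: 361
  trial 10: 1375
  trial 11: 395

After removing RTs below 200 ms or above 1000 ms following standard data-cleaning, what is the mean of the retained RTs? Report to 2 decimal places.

366.00 ms

Excluded: 1375
Retained (n=10): Σ = 3660
Mean = 3660/10 = 366.0000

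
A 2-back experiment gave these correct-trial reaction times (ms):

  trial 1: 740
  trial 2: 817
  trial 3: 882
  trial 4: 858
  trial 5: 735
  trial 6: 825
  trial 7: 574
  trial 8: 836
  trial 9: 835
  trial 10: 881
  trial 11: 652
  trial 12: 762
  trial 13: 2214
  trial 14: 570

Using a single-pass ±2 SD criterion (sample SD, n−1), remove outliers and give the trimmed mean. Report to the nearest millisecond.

n = 14, ΣRT = 12181, M = 870.071
Σ(x−M)² = 2085888.93; s = √(2085888.93/13) = 400.566
Cutoffs: 870.071 ± 2·400.566 → [68.9, 1671.2]
Outside: 2214 → excluded.
Retained (n=13): Σ = 9967, mean = 9967/13 = 766.692

767 ms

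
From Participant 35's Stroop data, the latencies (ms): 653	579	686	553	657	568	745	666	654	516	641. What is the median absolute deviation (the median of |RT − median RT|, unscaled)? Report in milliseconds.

33 ms

Sorted: 516, 553, 568, 579, 641, 653, 654, 657, 666, 686, 745 → median = 653
|x − 653|: 0, 74, 33, 100, 4, 85, 92, 13, 1, 137, 12
Sorted deviations: 0, 1, 4, 12, 13, 33, 74, 85, 92, 100, 137 → MAD = 33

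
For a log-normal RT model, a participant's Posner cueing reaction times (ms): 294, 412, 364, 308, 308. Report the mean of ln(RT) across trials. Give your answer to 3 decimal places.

ln(RT): 5.6836, 6.0210, 5.8972, 5.7301, 5.7301
Σ ln(RT) = 29.0620
Mean = 29.0620/5 = 5.81239

5.812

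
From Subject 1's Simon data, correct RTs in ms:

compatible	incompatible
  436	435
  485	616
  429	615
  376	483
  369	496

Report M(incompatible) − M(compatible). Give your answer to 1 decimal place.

M(compatible) = 2095/5 = 419.000
M(incompatible) = 2645/5 = 529.000
Difference = 529.000 − 419.000 = 110.000 ms

110.0 ms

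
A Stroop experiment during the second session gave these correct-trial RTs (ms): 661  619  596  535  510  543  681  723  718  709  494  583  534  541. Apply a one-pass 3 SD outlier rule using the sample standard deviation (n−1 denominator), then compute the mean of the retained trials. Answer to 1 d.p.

n = 14, ΣRT = 8447, M = 603.357
Σ(x−M)² = 86371.21; s = √(86371.21/13) = 81.510
Cutoffs: 603.357 ± 3·81.510 → [358.8, 847.9]
No RTs fall outside the cutoffs; all 14 retained. Mean = 8447/14 = 603.357

603.4 ms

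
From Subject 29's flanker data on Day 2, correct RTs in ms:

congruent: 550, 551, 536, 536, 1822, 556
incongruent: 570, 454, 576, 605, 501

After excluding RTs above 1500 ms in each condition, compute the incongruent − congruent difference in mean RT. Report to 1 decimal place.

congruent: exclude 1822
M(congruent) = 2729/5 = 545.800
M(incongruent) = 2706/5 = 541.200
Difference = 541.200 − 545.800 = -4.600 ms

-4.6 ms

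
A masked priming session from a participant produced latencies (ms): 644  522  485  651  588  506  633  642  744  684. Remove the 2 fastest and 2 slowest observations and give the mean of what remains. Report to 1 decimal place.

Sorted: 485, 506, 522, 588, 633, 642, 644, 651, 684, 744
Drop lowest 2 (485, 506) and highest 2 (684, 744)
Remaining (n=6): Σ = 3680, mean = 3680/6 = 613.333

613.3 ms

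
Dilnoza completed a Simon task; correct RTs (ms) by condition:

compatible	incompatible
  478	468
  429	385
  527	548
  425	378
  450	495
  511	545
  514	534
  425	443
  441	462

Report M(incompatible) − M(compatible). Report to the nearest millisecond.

6 ms

M(compatible) = 4200/9 = 466.667
M(incompatible) = 4258/9 = 473.111
Difference = 473.111 − 466.667 = 6.444 ms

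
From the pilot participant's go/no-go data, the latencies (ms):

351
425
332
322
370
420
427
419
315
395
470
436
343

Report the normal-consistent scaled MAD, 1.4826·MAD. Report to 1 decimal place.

60.8 ms

Sorted: 315, 322, 332, 343, 351, 370, 395, 419, 420, 425, 427, 436, 470 → median = 395
|x − 395| sorted: 0, 24, 25, 25, 30, 32, 41, 44, 52, 63, 73, 75, 80 → MAD = 41
Robust SD ≈ 1.4826 × 41 = 60.787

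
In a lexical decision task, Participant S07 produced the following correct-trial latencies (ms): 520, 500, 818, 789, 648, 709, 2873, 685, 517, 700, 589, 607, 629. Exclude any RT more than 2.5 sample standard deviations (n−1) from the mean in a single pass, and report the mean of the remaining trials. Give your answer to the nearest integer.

n = 13, ΣRT = 10584, M = 814.154
Σ(x−M)² = 4709279.69; s = √(4709279.69/12) = 626.450
Cutoffs: 814.154 ± 2.5·626.450 → [-752.0, 2380.3]
Outside: 2873 → excluded.
Retained (n=12): Σ = 7711, mean = 7711/12 = 642.583

643 ms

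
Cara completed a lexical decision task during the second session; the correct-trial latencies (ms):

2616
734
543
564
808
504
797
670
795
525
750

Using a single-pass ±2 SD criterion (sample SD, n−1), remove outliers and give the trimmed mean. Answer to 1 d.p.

n = 11, ΣRT = 9306, M = 846.000
Σ(x−M)² = 3583420.00; s = √(3583420.00/10) = 598.617
Cutoffs: 846.000 ± 2·598.617 → [-351.2, 2043.2]
Outside: 2616 → excluded.
Retained (n=10): Σ = 6690, mean = 6690/10 = 669.000

669.0 ms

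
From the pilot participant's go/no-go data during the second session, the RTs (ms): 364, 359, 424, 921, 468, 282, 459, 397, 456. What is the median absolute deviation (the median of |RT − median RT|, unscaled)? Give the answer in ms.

Sorted: 282, 359, 364, 397, 424, 456, 459, 468, 921 → median = 424
|x − 424|: 60, 65, 0, 497, 44, 142, 35, 27, 32
Sorted deviations: 0, 27, 32, 35, 44, 60, 65, 142, 497 → MAD = 44

44 ms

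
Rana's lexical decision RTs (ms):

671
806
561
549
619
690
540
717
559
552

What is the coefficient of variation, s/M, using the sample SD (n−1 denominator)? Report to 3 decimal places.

n = 10, Σ = 6264, M = 626.4000
Σ(x−M)² = 74364.400; s = √(74364.400/9) = 90.8995
CV = 90.8995 / 626.4000 = 0.14511

0.145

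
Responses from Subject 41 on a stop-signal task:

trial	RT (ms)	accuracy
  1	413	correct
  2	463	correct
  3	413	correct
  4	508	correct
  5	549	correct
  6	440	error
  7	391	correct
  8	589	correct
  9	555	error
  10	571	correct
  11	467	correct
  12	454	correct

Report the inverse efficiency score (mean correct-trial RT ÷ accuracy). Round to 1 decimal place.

578.2 ms

Correct trials (n=10): 413, 463, 413, 508, 549, 391, 589, 571, 467, 454
Mean correct RT = 4818/10 = 481.8000 ms
Proportion correct = 10/12
IES = 481.8000 / (10/12) = 578.160 ms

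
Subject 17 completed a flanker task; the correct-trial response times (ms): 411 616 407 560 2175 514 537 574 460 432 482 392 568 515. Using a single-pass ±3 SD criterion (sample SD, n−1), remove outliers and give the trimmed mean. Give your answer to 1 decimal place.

n = 14, ΣRT = 8643, M = 617.357
Σ(x−M)² = 2676535.21; s = √(2676535.21/13) = 453.748
Cutoffs: 617.357 ± 3·453.748 → [-743.9, 1978.6]
Outside: 2175 → excluded.
Retained (n=13): Σ = 6468, mean = 6468/13 = 497.538

497.5 ms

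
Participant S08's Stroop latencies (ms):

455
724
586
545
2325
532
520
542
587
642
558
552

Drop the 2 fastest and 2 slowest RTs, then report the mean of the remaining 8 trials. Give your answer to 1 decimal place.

Sorted: 455, 520, 532, 542, 545, 552, 558, 586, 587, 642, 724, 2325
Drop lowest 2 (455, 520) and highest 2 (724, 2325)
Remaining (n=8): Σ = 4544, mean = 4544/8 = 568.000

568.0 ms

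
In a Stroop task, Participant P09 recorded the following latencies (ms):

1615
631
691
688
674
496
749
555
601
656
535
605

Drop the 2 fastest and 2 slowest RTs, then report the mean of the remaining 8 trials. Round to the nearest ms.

Sorted: 496, 535, 555, 601, 605, 631, 656, 674, 688, 691, 749, 1615
Drop lowest 2 (496, 535) and highest 2 (749, 1615)
Remaining (n=8): Σ = 5101, mean = 5101/8 = 637.625

638 ms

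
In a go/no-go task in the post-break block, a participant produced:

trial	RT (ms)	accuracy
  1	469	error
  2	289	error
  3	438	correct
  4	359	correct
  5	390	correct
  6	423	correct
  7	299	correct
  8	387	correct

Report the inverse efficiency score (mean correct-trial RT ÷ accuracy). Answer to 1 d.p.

Correct trials (n=6): 438, 359, 390, 423, 299, 387
Mean correct RT = 2296/6 = 382.6667 ms
Proportion correct = 6/8
IES = 382.6667 / (6/8) = 510.222 ms

510.2 ms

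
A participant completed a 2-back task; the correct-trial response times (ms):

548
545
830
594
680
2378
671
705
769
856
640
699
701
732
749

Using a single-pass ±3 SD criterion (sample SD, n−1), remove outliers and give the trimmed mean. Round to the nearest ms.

n = 15, ΣRT = 12097, M = 806.467
Σ(x−M)² = 2758311.73; s = √(2758311.73/14) = 443.872
Cutoffs: 806.467 ± 3·443.872 → [-525.1, 2138.1]
Outside: 2378 → excluded.
Retained (n=14): Σ = 9719, mean = 9719/14 = 694.214

694 ms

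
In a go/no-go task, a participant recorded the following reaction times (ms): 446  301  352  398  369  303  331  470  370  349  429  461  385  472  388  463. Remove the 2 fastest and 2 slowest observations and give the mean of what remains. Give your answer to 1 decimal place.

395.1 ms

Sorted: 301, 303, 331, 349, 352, 369, 370, 385, 388, 398, 429, 446, 461, 463, 470, 472
Drop lowest 2 (301, 303) and highest 2 (470, 472)
Remaining (n=12): Σ = 4741, mean = 4741/12 = 395.083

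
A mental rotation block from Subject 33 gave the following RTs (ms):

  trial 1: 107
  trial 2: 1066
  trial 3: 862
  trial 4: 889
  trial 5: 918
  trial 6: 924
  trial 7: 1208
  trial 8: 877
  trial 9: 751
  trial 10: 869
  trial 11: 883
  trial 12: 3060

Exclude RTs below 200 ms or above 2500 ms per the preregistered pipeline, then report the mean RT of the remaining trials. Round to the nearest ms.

Excluded: 107, 3060
Retained (n=10): Σ = 9247
Mean = 9247/10 = 924.7000

925 ms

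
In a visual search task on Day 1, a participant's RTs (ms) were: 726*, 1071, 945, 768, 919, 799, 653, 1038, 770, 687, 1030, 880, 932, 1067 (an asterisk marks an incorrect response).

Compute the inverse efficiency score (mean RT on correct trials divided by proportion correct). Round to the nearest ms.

Correct trials (n=13): 1071, 945, 768, 919, 799, 653, 1038, 770, 687, 1030, 880, 932, 1067
Mean correct RT = 11559/13 = 889.1538 ms
Proportion correct = 13/14
IES = 889.1538 / (13/14) = 957.550 ms

958 ms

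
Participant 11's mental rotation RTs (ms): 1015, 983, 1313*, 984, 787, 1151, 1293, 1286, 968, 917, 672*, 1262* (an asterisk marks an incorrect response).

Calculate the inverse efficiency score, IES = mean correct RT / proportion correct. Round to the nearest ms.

1390 ms

Correct trials (n=9): 1015, 983, 984, 787, 1151, 1293, 1286, 968, 917
Mean correct RT = 9384/9 = 1042.6667 ms
Proportion correct = 9/12
IES = 1042.6667 / (9/12) = 1390.222 ms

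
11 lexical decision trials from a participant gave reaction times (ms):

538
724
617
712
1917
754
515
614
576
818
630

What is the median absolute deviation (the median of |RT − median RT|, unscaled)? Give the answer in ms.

92 ms

Sorted: 515, 538, 576, 614, 617, 630, 712, 724, 754, 818, 1917 → median = 630
|x − 630|: 92, 94, 13, 82, 1287, 124, 115, 16, 54, 188, 0
Sorted deviations: 0, 13, 16, 54, 82, 92, 94, 115, 124, 188, 1287 → MAD = 92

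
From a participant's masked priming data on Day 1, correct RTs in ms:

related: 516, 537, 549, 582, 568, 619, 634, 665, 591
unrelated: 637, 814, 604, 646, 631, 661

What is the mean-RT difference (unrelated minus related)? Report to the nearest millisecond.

M(related) = 5261/9 = 584.556
M(unrelated) = 3993/6 = 665.500
Difference = 665.500 − 584.556 = 80.944 ms

81 ms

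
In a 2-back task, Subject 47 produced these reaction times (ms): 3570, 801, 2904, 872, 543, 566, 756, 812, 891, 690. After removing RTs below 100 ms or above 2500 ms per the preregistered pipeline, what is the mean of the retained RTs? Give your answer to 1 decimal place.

741.4 ms

Excluded: 2904, 3570
Retained (n=8): Σ = 5931
Mean = 5931/8 = 741.3750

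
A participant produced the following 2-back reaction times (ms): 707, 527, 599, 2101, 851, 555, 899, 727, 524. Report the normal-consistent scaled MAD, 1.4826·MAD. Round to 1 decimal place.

Sorted: 524, 527, 555, 599, 707, 727, 851, 899, 2101 → median = 707
|x − 707| sorted: 0, 20, 108, 144, 152, 180, 183, 192, 1394 → MAD = 152
Robust SD ≈ 1.4826 × 152 = 225.355

225.4 ms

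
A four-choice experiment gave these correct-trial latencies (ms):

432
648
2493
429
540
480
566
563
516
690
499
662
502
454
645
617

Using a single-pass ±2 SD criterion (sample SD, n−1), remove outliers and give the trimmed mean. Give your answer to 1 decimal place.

n = 16, ΣRT = 10736, M = 671.000
Σ(x−M)² = 3645522.00; s = √(3645522.00/15) = 492.986
Cutoffs: 671.000 ± 2·492.986 → [-315.0, 1657.0]
Outside: 2493 → excluded.
Retained (n=15): Σ = 8243, mean = 8243/15 = 549.533

549.5 ms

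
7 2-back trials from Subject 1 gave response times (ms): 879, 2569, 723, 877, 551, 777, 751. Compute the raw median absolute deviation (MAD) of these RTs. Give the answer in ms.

Sorted: 551, 723, 751, 777, 877, 879, 2569 → median = 777
|x − 777|: 102, 1792, 54, 100, 226, 0, 26
Sorted deviations: 0, 26, 54, 100, 102, 226, 1792 → MAD = 100

100 ms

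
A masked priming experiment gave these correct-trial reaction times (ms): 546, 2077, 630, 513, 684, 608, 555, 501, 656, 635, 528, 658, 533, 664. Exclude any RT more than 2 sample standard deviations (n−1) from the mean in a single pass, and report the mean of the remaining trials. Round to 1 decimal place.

593.2 ms

n = 14, ΣRT = 9788, M = 699.143
Σ(x−M)² = 2095743.71; s = √(2095743.71/13) = 401.511
Cutoffs: 699.143 ± 2·401.511 → [-103.9, 1502.2]
Outside: 2077 → excluded.
Retained (n=13): Σ = 7711, mean = 7711/13 = 593.154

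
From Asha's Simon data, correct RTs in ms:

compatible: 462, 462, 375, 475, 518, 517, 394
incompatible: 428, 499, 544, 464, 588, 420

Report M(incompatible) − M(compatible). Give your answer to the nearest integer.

M(compatible) = 3203/7 = 457.571
M(incompatible) = 2943/6 = 490.500
Difference = 490.500 − 457.571 = 32.929 ms

33 ms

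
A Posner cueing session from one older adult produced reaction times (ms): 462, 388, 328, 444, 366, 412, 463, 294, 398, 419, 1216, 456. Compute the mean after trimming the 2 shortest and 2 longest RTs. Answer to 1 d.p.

Sorted: 294, 328, 366, 388, 398, 412, 419, 444, 456, 462, 463, 1216
Drop lowest 2 (294, 328) and highest 2 (463, 1216)
Remaining (n=8): Σ = 3345, mean = 3345/8 = 418.125

418.1 ms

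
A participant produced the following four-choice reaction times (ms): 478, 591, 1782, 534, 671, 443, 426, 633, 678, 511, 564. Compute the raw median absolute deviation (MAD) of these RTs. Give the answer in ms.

Sorted: 426, 443, 478, 511, 534, 564, 591, 633, 671, 678, 1782 → median = 564
|x − 564|: 86, 27, 1218, 30, 107, 121, 138, 69, 114, 53, 0
Sorted deviations: 0, 27, 30, 53, 69, 86, 107, 114, 121, 138, 1218 → MAD = 86

86 ms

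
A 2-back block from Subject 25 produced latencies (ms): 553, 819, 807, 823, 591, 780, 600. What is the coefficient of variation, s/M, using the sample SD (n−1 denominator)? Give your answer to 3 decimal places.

0.172

n = 7, Σ = 4973, M = 710.4286
Σ(x−M)² = 89867.714; s = √(89867.714/6) = 122.3844
CV = 122.3844 / 710.4286 = 0.17227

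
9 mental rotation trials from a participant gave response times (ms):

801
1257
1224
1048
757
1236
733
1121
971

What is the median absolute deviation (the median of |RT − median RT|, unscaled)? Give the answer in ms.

Sorted: 733, 757, 801, 971, 1048, 1121, 1224, 1236, 1257 → median = 1048
|x − 1048|: 247, 209, 176, 0, 291, 188, 315, 73, 77
Sorted deviations: 0, 73, 77, 176, 188, 209, 247, 291, 315 → MAD = 188

188 ms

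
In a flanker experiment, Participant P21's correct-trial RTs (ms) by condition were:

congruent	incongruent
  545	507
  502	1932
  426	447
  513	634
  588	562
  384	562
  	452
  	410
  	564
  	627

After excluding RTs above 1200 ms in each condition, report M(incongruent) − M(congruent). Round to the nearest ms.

incongruent: exclude 1932
M(congruent) = 2958/6 = 493.000
M(incongruent) = 4765/9 = 529.444
Difference = 529.444 − 493.000 = 36.444 ms

36 ms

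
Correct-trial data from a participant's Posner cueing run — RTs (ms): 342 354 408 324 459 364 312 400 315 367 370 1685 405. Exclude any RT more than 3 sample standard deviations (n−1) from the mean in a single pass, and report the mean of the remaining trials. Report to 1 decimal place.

n = 13, ΣRT = 6105, M = 469.615
Σ(x−M)² = 1621303.08; s = √(1621303.08/12) = 367.571
Cutoffs: 469.615 ± 3·367.571 → [-633.1, 1572.3]
Outside: 1685 → excluded.
Retained (n=12): Σ = 4420, mean = 4420/12 = 368.333

368.3 ms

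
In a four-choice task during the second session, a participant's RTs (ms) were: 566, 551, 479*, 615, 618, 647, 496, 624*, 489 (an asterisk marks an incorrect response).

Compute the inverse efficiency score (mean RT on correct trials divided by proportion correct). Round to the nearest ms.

731 ms

Correct trials (n=7): 566, 551, 615, 618, 647, 496, 489
Mean correct RT = 3982/7 = 568.8571 ms
Proportion correct = 7/9
IES = 568.8571 / (7/9) = 731.388 ms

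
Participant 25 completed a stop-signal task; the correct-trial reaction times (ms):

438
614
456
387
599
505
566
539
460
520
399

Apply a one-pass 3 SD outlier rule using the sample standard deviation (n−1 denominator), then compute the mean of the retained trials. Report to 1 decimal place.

n = 11, ΣRT = 5483, M = 498.455
Σ(x−M)² = 59422.73; s = √(59422.73/10) = 77.086
Cutoffs: 498.455 ± 3·77.086 → [267.2, 729.7]
No RTs fall outside the cutoffs; all 11 retained. Mean = 5483/11 = 498.455

498.5 ms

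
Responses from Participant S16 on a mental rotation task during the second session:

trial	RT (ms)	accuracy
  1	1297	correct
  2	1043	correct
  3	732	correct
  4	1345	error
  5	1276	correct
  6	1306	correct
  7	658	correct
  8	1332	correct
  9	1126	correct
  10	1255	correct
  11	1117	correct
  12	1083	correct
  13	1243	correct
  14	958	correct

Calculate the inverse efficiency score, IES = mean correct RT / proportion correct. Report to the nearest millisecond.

Correct trials (n=13): 1297, 1043, 732, 1276, 1306, 658, 1332, 1126, 1255, 1117, 1083, 1243, 958
Mean correct RT = 14426/13 = 1109.6923 ms
Proportion correct = 13/14
IES = 1109.6923 / (13/14) = 1195.053 ms

1195 ms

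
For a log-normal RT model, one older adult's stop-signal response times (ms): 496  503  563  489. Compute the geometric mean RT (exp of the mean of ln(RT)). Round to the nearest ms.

512 ms

ln(RT): 6.2066, 6.2206, 6.3333, 6.1924
Mean ln(RT) = 24.9528/4 = 6.23820
Geometric mean = exp(6.23820) = 511.94 ms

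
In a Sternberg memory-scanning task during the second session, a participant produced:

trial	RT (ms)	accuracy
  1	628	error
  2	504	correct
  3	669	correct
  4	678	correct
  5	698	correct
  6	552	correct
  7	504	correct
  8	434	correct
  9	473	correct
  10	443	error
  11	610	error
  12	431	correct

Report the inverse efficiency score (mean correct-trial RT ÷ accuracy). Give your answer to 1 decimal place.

732.3 ms

Correct trials (n=9): 504, 669, 678, 698, 552, 504, 434, 473, 431
Mean correct RT = 4943/9 = 549.2222 ms
Proportion correct = 9/12
IES = 549.2222 / (9/12) = 732.296 ms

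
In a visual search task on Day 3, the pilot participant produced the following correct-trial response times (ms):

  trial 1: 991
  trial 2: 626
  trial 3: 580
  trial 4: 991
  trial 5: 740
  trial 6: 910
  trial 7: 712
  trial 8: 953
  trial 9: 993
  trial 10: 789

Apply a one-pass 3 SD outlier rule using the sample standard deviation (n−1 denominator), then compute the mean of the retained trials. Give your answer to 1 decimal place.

n = 10, ΣRT = 8285, M = 828.500
Σ(x−M)² = 227738.50; s = √(227738.50/9) = 159.073
Cutoffs: 828.500 ± 3·159.073 → [351.3, 1305.7]
No RTs fall outside the cutoffs; all 10 retained. Mean = 8285/10 = 828.500

828.5 ms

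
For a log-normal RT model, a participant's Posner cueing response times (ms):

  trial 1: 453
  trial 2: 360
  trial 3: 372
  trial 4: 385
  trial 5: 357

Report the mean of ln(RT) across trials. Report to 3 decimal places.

ln(RT): 6.1159, 5.8861, 5.9189, 5.9532, 5.8777
Σ ln(RT) = 29.7519
Mean = 29.7519/5 = 5.95037

5.950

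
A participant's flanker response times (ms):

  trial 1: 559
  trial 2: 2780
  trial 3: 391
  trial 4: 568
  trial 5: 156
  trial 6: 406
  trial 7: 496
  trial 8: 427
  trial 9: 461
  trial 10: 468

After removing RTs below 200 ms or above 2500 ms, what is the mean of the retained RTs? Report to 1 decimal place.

Excluded: 156, 2780
Retained (n=8): Σ = 3776
Mean = 3776/8 = 472.0000

472.0 ms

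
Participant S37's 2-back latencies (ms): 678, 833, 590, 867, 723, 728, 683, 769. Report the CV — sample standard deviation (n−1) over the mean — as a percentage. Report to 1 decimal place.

n = 8, Σ = 5871, M = 733.8750
Σ(x−M)² = 55344.875; s = √(55344.875/7) = 88.9180
CV = 88.9180 / 733.8750 = 0.12116 = 12.116%

12.1%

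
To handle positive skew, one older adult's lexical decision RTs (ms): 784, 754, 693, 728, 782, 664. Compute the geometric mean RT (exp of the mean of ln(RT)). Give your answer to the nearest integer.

733 ms

ln(RT): 6.6644, 6.6254, 6.5410, 6.5903, 6.6619, 6.4983
Mean ln(RT) = 39.5813/6 = 6.59688
Geometric mean = exp(6.59688) = 732.80 ms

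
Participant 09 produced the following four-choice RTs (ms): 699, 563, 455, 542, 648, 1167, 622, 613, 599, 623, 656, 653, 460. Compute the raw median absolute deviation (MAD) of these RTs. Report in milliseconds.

34 ms

Sorted: 455, 460, 542, 563, 599, 613, 622, 623, 648, 653, 656, 699, 1167 → median = 622
|x − 622|: 77, 59, 167, 80, 26, 545, 0, 9, 23, 1, 34, 31, 162
Sorted deviations: 0, 1, 9, 23, 26, 31, 34, 59, 77, 80, 162, 167, 545 → MAD = 34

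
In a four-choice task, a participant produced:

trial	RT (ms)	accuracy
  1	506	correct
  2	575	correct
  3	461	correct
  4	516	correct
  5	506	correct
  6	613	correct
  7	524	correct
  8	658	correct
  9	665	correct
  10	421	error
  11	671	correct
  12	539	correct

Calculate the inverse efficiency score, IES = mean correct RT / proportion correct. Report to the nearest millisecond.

Correct trials (n=11): 506, 575, 461, 516, 506, 613, 524, 658, 665, 671, 539
Mean correct RT = 6234/11 = 566.7273 ms
Proportion correct = 11/12
IES = 566.7273 / (11/12) = 618.248 ms

618 ms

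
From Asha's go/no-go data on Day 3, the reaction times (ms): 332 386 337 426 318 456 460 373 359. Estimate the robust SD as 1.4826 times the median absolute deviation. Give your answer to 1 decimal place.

60.8 ms

Sorted: 318, 332, 337, 359, 373, 386, 426, 456, 460 → median = 373
|x − 373| sorted: 0, 13, 14, 36, 41, 53, 55, 83, 87 → MAD = 41
Robust SD ≈ 1.4826 × 41 = 60.787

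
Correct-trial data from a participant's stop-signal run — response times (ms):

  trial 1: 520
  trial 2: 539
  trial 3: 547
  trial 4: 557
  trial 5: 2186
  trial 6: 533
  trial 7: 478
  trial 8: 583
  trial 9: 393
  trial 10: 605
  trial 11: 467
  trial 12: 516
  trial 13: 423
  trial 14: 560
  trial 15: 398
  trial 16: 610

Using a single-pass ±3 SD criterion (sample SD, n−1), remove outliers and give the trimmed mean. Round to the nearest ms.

n = 16, ΣRT = 9915, M = 619.688
Σ(x−M)² = 2685087.44; s = √(2685087.44/15) = 423.091
Cutoffs: 619.688 ± 3·423.091 → [-649.6, 1889.0]
Outside: 2186 → excluded.
Retained (n=15): Σ = 7729, mean = 7729/15 = 515.267

515 ms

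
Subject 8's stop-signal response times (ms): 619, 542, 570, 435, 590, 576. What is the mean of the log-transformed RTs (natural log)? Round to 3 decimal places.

6.313

ln(RT): 6.4281, 6.2953, 6.3456, 6.0753, 6.3801, 6.3561
Σ ln(RT) = 37.8806
Mean = 37.8806/6 = 6.31343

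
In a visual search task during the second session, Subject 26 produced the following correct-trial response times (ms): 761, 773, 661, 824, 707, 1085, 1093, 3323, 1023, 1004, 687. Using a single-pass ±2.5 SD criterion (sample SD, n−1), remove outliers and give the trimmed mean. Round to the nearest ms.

n = 11, ΣRT = 11941, M = 1085.545
Σ(x−M)² = 5770614.73; s = √(5770614.73/10) = 759.646
Cutoffs: 1085.545 ± 2.5·759.646 → [-813.6, 2984.7]
Outside: 3323 → excluded.
Retained (n=10): Σ = 8618, mean = 8618/10 = 861.800

862 ms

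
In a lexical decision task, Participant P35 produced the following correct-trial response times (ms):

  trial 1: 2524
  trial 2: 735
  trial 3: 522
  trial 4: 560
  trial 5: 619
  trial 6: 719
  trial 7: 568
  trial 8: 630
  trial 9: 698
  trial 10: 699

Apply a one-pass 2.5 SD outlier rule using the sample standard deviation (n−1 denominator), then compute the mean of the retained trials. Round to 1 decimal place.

n = 10, ΣRT = 8274, M = 827.400
Σ(x−M)² = 3246428.40; s = √(3246428.40/9) = 600.595
Cutoffs: 827.400 ± 2.5·600.595 → [-674.1, 2328.9]
Outside: 2524 → excluded.
Retained (n=9): Σ = 5750, mean = 5750/9 = 638.889

638.9 ms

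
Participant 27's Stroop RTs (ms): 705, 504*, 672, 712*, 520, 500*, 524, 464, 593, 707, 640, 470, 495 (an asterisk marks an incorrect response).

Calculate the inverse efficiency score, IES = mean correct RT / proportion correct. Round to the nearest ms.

753 ms

Correct trials (n=10): 705, 672, 520, 524, 464, 593, 707, 640, 470, 495
Mean correct RT = 5790/10 = 579.0000 ms
Proportion correct = 10/13
IES = 579.0000 / (10/13) = 752.700 ms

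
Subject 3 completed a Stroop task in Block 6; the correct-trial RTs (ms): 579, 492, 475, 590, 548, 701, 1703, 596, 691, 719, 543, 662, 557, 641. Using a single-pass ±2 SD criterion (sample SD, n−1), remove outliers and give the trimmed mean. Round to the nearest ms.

600 ms

n = 14, ΣRT = 9497, M = 678.357
Σ(x−M)² = 1204467.21; s = √(1204467.21/13) = 304.387
Cutoffs: 678.357 ± 2·304.387 → [69.6, 1287.1]
Outside: 1703 → excluded.
Retained (n=13): Σ = 7794, mean = 7794/13 = 599.538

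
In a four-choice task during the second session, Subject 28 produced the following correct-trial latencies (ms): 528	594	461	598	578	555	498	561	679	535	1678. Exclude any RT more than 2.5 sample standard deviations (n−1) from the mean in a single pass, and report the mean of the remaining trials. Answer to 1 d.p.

n = 11, ΣRT = 7265, M = 660.455
Σ(x−M)² = 1171326.73; s = √(1171326.73/10) = 342.247
Cutoffs: 660.455 ± 2.5·342.247 → [-195.2, 1516.1]
Outside: 1678 → excluded.
Retained (n=10): Σ = 5587, mean = 5587/10 = 558.700

558.7 ms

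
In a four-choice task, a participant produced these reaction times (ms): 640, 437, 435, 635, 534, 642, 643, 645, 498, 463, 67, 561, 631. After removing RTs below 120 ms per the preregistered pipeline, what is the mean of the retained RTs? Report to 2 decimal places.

563.67 ms

Excluded: 67
Retained (n=12): Σ = 6764
Mean = 6764/12 = 563.6667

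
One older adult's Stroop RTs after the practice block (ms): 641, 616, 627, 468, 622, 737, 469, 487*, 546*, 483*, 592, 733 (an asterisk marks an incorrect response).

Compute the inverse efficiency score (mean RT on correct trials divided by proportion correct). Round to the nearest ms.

Correct trials (n=9): 641, 616, 627, 468, 622, 737, 469, 592, 733
Mean correct RT = 5505/9 = 611.6667 ms
Proportion correct = 9/12
IES = 611.6667 / (9/12) = 815.556 ms

816 ms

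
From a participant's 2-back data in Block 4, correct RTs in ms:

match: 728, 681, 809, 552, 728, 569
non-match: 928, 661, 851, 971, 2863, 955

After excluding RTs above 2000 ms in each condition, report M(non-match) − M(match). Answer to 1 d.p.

195.4 ms

non-match: exclude 2863
M(match) = 4067/6 = 677.833
M(non-match) = 4366/5 = 873.200
Difference = 873.200 − 677.833 = 195.367 ms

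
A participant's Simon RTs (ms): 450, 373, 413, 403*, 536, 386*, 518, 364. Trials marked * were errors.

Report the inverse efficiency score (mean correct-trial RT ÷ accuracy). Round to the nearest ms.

590 ms

Correct trials (n=6): 450, 373, 413, 536, 518, 364
Mean correct RT = 2654/6 = 442.3333 ms
Proportion correct = 6/8
IES = 442.3333 / (6/8) = 589.778 ms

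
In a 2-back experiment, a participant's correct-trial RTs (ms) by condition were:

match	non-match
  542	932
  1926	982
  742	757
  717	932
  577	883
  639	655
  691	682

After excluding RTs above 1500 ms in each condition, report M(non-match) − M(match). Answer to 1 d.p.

180.5 ms

match: exclude 1926
M(match) = 3908/6 = 651.333
M(non-match) = 5823/7 = 831.857
Difference = 831.857 − 651.333 = 180.524 ms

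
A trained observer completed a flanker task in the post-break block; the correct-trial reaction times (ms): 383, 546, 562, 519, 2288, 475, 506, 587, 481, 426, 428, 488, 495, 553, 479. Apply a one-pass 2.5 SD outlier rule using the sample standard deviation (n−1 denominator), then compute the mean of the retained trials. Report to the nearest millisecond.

n = 15, ΣRT = 9216, M = 614.400
Σ(x−M)² = 3043313.60; s = √(3043313.60/14) = 466.240
Cutoffs: 614.400 ± 2.5·466.240 → [-551.2, 1780.0]
Outside: 2288 → excluded.
Retained (n=14): Σ = 6928, mean = 6928/14 = 494.857

495 ms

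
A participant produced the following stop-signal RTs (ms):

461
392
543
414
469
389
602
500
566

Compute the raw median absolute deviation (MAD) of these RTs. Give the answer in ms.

Sorted: 389, 392, 414, 461, 469, 500, 543, 566, 602 → median = 469
|x − 469|: 8, 77, 74, 55, 0, 80, 133, 31, 97
Sorted deviations: 0, 8, 31, 55, 74, 77, 80, 97, 133 → MAD = 74

74 ms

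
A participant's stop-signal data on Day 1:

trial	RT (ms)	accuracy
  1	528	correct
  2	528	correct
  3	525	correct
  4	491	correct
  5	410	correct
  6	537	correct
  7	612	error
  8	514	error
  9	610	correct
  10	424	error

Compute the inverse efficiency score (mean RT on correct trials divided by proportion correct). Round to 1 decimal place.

Correct trials (n=7): 528, 528, 525, 491, 410, 537, 610
Mean correct RT = 3629/7 = 518.4286 ms
Proportion correct = 7/10
IES = 518.4286 / (7/10) = 740.612 ms

740.6 ms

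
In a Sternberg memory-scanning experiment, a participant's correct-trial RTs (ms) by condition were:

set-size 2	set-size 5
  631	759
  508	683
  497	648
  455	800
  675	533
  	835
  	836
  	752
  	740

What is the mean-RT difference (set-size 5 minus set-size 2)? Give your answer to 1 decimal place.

178.6 ms

M(set-size 2) = 2766/5 = 553.200
M(set-size 5) = 6586/9 = 731.778
Difference = 731.778 − 553.200 = 178.578 ms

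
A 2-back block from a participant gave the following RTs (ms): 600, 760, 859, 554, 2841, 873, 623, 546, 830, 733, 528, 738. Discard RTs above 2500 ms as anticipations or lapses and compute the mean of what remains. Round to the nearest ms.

Excluded: 2841
Retained (n=11): Σ = 7644
Mean = 7644/11 = 694.9091

695 ms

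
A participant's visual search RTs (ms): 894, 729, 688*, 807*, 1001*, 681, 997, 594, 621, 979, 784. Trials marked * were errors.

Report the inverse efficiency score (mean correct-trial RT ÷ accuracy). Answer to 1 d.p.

Correct trials (n=8): 894, 729, 681, 997, 594, 621, 979, 784
Mean correct RT = 6279/8 = 784.8750 ms
Proportion correct = 8/11
IES = 784.8750 / (8/11) = 1079.203 ms

1079.2 ms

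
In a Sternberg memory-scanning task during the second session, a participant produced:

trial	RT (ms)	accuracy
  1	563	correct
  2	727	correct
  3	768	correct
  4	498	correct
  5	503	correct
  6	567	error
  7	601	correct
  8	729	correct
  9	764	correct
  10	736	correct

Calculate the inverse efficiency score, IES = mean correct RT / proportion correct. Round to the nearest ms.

Correct trials (n=9): 563, 727, 768, 498, 503, 601, 729, 764, 736
Mean correct RT = 5889/9 = 654.3333 ms
Proportion correct = 9/10
IES = 654.3333 / (9/10) = 727.037 ms

727 ms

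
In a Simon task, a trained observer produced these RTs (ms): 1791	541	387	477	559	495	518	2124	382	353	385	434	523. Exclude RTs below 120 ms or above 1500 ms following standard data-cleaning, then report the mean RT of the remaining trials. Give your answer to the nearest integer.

459 ms

Excluded: 1791, 2124
Retained (n=11): Σ = 5054
Mean = 5054/11 = 459.4545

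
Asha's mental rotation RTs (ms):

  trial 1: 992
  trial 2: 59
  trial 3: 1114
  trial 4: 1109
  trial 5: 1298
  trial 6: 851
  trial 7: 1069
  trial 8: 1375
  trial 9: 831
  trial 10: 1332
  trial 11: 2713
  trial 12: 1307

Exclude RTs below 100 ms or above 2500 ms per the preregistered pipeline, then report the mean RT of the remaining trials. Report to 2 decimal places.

1127.80 ms

Excluded: 59, 2713
Retained (n=10): Σ = 11278
Mean = 11278/10 = 1127.8000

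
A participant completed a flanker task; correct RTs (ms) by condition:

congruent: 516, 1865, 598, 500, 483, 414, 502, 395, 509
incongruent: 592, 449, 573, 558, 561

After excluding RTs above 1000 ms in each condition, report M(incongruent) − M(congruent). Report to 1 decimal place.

congruent: exclude 1865
M(congruent) = 3917/8 = 489.625
M(incongruent) = 2733/5 = 546.600
Difference = 546.600 − 489.625 = 56.975 ms

57.0 ms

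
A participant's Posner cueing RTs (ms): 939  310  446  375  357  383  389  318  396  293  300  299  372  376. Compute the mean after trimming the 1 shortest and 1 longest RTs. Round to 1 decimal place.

360.1 ms

Sorted: 293, 299, 300, 310, 318, 357, 372, 375, 376, 383, 389, 396, 446, 939
Drop lowest 1 (293) and highest 1 (939)
Remaining (n=12): Σ = 4321, mean = 4321/12 = 360.083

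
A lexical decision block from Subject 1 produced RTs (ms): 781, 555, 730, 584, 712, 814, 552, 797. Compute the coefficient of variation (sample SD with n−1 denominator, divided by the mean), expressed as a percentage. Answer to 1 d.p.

16.0%

n = 8, Σ = 5525, M = 690.6250
Σ(x−M)² = 85691.875; s = √(85691.875/7) = 110.6422
CV = 110.6422 / 690.6250 = 0.16021 = 16.021%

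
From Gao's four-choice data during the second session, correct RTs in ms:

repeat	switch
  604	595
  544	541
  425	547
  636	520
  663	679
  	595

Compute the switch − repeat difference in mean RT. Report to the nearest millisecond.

M(repeat) = 2872/5 = 574.400
M(switch) = 3477/6 = 579.500
Difference = 579.500 − 574.400 = 5.100 ms

5 ms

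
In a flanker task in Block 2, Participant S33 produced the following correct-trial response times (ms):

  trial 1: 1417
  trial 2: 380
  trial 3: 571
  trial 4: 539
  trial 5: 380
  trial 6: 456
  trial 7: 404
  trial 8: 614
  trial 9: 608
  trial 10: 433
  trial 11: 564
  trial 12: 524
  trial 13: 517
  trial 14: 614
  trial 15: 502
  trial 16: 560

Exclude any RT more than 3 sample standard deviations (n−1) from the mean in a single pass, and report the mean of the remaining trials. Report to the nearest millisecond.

n = 16, ΣRT = 9083, M = 567.688
Σ(x−M)² = 864807.44; s = √(864807.44/15) = 240.112
Cutoffs: 567.688 ± 3·240.112 → [-152.6, 1288.0]
Outside: 1417 → excluded.
Retained (n=15): Σ = 7666, mean = 7666/15 = 511.067

511 ms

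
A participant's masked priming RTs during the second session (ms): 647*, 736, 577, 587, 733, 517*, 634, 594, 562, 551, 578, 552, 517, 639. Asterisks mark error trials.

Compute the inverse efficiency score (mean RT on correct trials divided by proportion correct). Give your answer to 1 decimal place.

705.8 ms

Correct trials (n=12): 736, 577, 587, 733, 634, 594, 562, 551, 578, 552, 517, 639
Mean correct RT = 7260/12 = 605.0000 ms
Proportion correct = 12/14
IES = 605.0000 / (12/14) = 705.833 ms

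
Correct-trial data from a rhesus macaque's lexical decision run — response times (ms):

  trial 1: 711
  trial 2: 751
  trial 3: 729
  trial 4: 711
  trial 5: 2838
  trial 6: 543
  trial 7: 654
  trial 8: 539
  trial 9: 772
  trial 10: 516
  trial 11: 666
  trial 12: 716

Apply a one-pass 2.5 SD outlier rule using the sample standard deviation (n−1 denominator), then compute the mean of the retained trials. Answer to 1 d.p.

n = 12, ΣRT = 10146, M = 845.500
Σ(x−M)² = 4413823.00; s = √(4413823.00/11) = 633.448
Cutoffs: 845.500 ± 2.5·633.448 → [-738.1, 2429.1]
Outside: 2838 → excluded.
Retained (n=11): Σ = 7308, mean = 7308/11 = 664.364

664.4 ms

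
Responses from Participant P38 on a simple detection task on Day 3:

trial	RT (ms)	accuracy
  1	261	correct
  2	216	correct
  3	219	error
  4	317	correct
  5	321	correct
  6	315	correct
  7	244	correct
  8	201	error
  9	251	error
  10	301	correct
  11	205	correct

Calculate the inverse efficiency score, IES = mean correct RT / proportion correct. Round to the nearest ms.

375 ms

Correct trials (n=8): 261, 216, 317, 321, 315, 244, 301, 205
Mean correct RT = 2180/8 = 272.5000 ms
Proportion correct = 8/11
IES = 272.5000 / (8/11) = 374.688 ms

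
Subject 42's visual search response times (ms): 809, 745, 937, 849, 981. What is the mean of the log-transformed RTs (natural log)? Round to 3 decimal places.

6.757

ln(RT): 6.6958, 6.6134, 6.8427, 6.7441, 6.8886
Σ ln(RT) = 33.7845
Mean = 33.7845/5 = 6.75690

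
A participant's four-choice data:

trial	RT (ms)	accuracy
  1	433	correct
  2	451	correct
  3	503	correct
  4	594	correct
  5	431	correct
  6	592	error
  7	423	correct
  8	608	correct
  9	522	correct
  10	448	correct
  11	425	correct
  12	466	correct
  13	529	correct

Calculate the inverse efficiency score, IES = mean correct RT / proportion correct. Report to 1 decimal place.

526.6 ms

Correct trials (n=12): 433, 451, 503, 594, 431, 423, 608, 522, 448, 425, 466, 529
Mean correct RT = 5833/12 = 486.0833 ms
Proportion correct = 12/13
IES = 486.0833 / (12/13) = 526.590 ms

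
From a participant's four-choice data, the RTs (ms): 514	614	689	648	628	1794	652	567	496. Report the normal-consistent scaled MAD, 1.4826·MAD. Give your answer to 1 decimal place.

Sorted: 496, 514, 567, 614, 628, 648, 652, 689, 1794 → median = 628
|x − 628| sorted: 0, 14, 20, 24, 61, 61, 114, 132, 1166 → MAD = 61
Robust SD ≈ 1.4826 × 61 = 90.439

90.4 ms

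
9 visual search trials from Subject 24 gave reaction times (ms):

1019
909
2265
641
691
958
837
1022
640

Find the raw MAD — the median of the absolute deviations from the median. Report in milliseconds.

Sorted: 640, 641, 691, 837, 909, 958, 1019, 1022, 2265 → median = 909
|x − 909|: 110, 0, 1356, 268, 218, 49, 72, 113, 269
Sorted deviations: 0, 49, 72, 110, 113, 218, 268, 269, 1356 → MAD = 113

113 ms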